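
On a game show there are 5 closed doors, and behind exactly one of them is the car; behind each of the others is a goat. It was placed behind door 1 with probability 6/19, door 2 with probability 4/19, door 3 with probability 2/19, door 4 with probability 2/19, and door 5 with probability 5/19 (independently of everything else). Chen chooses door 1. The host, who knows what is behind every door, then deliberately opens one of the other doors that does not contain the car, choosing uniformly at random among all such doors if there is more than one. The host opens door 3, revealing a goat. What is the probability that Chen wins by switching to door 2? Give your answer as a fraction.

8/31

Apply Bayes' rule, conditioning on where the car actually is.
If it is behind door 1 (prior 6/19): the host has 4 equally likely choices, so probability 1/4; weight (6/19)·(1/4) = 3/38.
If it is behind door 2 (prior 4/19): the host has 3 equally likely choices, so probability 1/3; weight (4/19)·(1/3) = 4/57.
If it is behind door 3 (prior 2/19): the host opened door 3, so this case is ruled out; weight (2/19)·0 = 0.
If it is behind door 4 (prior 2/19): the host has 3 equally likely choices, so probability 1/3; weight (2/19)·(1/3) = 2/57.
If it is behind door 5 (prior 5/19): the host has 3 equally likely choices, so probability 1/3; weight (5/19)·(1/3) = 5/57.
The weights sum to 31/114.
So P(the car behind door 2 | the host opened door 3) = (4/57) / (31/114) = 8/31.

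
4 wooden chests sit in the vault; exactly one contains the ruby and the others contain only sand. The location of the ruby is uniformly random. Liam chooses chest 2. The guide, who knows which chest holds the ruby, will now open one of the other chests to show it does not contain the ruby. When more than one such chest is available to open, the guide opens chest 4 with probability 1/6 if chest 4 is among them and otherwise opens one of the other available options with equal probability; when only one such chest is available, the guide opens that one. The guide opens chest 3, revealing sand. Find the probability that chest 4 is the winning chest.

Consider each possible location of the ruby in turn.
If it is in chest 1 (prior 1/4): chest 4 is available but not opened, probability 5/6; weight (1/4)·(5/6) = 5/24.
If it is in chest 2 (prior 1/4): chest 4 is available but not opened; chest 3 gets probability (1 − 1/6)/2 = 5/12; weight (1/4)·(5/12) = 5/48.
If it is in chest 3 (prior 1/4): the guide opened chest 3, so this case is ruled out; weight (1/4)·0 = 0.
If it is in chest 4 (prior 1/4): chest 4 holds the prize so is unavailable; the guide chooses uniformly among the 2 others, probability 1/2; weight (1/4)·(1/2) = 1/8.
The weights sum to 7/16.
So P(the ruby in chest 4 | the guide opened chest 3) = (1/8) / (7/16) = 2/7.

2/7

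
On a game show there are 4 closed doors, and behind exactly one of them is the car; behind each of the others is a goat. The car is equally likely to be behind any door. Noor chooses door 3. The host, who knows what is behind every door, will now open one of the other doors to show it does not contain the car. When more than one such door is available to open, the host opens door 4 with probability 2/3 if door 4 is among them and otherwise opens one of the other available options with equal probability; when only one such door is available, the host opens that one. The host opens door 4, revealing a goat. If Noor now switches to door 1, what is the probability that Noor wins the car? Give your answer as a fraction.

1/3

Consider each possible location of the car in turn.
If it is behind any of doors 1, 2, and 3 (prior 1/4 each): door 4 is available, opened with probability 2/3; weight (1/4)·(2/3) = 1/6 each.
If it is behind door 4 (prior 1/4): the host opened door 4, so this case is ruled out; weight (1/4)·0 = 0.
The weights sum to 1/2.
So P(the car behind door 1 | the host opened door 4) = (1/6) / (1/2) = 1/3.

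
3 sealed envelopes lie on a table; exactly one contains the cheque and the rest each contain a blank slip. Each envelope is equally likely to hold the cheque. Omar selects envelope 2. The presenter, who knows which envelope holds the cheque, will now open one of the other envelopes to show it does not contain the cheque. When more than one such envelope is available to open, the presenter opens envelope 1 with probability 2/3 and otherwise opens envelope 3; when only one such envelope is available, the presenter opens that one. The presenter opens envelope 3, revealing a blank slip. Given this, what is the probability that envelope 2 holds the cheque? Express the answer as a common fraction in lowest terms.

1/4

Apply Bayes' rule, conditioning on where the cheque actually is.
If it is in envelope 1 (prior 1/3): only envelope 3 is available, probability 1; weight (1/3)·1 = 1/3.
If it is in envelope 2 (prior 1/3): envelope 1 is available but not opened, probability 1/3; weight (1/3)·(1/3) = 1/9.
If it is in envelope 3 (prior 1/3): the presenter opened envelope 3, so this case is ruled out; weight (1/3)·0 = 0.
The weights sum to 4/9.
So P(the cheque in envelope 2 | the presenter opened envelope 3) = (1/9) / (4/9) = 1/4.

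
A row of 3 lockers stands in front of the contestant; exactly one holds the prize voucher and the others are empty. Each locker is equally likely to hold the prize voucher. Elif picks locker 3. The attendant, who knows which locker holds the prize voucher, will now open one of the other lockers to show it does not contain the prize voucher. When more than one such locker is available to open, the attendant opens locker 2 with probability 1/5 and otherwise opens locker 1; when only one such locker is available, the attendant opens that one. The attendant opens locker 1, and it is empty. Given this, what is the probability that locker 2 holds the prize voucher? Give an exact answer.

5/9

Apply Bayes' rule, conditioning on where the prize voucher actually is.
If it is in locker 1 (prior 1/3): the attendant opened locker 1, so this case is ruled out; weight (1/3)·0 = 0.
If it is in locker 2 (prior 1/3): only locker 1 is available, probability 1; weight (1/3)·1 = 1/3.
If it is in locker 3 (prior 1/3): locker 2 is available but not opened, probability 4/5; weight (1/3)·(4/5) = 4/15.
The weights sum to 3/5.
So P(the prize voucher in locker 2 | the attendant opened locker 1) = (1/3) / (3/5) = 5/9.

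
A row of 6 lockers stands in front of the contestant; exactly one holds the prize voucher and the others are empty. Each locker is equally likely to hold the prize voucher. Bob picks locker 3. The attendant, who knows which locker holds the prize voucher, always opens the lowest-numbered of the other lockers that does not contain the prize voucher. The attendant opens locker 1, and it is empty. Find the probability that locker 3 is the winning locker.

1/5

Consider each possible location of the prize voucher in turn.
If it is in locker 1 (prior 1/6): the attendant opened locker 1, so this case is ruled out; weight (1/6)·0 = 0.
If it is in any of lockers 2, 3, 4, 5, and 6 (prior 1/6 each): locker 1 is the lowest-numbered option available, probability 1; weight (1/6)·1 = 1/6 each.
The weights sum to 5/6.
So P(the prize voucher in locker 3 | the attendant opened locker 1) = (1/6) / (5/6) = 1/5.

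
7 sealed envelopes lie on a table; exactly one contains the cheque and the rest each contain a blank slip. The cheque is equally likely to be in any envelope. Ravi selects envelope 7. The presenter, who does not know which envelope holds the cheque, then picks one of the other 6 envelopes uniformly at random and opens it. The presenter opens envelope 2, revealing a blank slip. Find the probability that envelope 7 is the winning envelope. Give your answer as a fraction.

Because the presenter chose which envelope to open without knowing where the cheque is, the choice is independent of the prize location. Learning that envelope 2 does not hold the cheque simply rules out that one location and leaves the remaining 6 envelopes still equally likely by symmetry.
So P(the cheque in envelope 7) = 1/6.

1/6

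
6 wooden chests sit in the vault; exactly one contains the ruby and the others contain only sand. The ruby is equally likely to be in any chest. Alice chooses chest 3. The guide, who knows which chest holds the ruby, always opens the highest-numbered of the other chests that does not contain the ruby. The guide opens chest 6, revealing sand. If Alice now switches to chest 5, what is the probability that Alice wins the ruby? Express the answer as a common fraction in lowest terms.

Condition on the true location of the ruby.
If it is in any of chests 1, 2, 3, 4, and 5 (prior 1/6 each): chest 6 is the highest-numbered option available, probability 1; weight (1/6)·1 = 1/6 each.
If it is in chest 6 (prior 1/6): the guide opened chest 6, so this case is ruled out; weight (1/6)·0 = 0.
The weights sum to 5/6.
So P(the ruby in chest 5 | the guide opened chest 6) = (1/6) / (5/6) = 1/5.

1/5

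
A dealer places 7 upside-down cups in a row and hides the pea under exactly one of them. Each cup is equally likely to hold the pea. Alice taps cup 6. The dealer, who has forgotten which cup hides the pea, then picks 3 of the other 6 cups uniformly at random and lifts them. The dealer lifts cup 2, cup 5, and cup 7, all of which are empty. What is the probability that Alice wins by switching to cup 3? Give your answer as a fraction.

Consider each possible location of the pea in turn.
If it is under any of cups 1, 3, 4, and 6 (prior 1/7 each): the dealer picks exactly this set with probability 1/20 regardless, and none is the prize; weight (1/7)·(1/20) = 1/140 each.
If it is under any of cups 2, 5, and 7 (prior 1/7 each): that cup was opened and seen not to hold the prize — ruled out; weight (1/7)·0 = 0 each.
The weights sum to 1/35.
So P(the pea under cup 3 | the dealer opened cup 2, cup 5, and cup 7) = (1/140) / (1/35) = 1/4.

1/4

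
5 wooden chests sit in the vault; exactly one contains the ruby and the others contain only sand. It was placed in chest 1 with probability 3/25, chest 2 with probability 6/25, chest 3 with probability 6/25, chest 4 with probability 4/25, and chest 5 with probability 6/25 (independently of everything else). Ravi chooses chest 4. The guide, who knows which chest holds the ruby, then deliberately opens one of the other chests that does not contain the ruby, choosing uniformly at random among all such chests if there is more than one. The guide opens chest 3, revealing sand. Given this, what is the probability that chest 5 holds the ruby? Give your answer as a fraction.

Apply Bayes' rule, conditioning on where the ruby actually is.
If it is in chest 1 (prior 3/25): the guide has 3 equally likely choices, so probability 1/3; weight (3/25)·(1/3) = 1/25.
If it is in either of chests 2 and 5 (prior 6/25 each): the guide has 3 equally likely choices, so probability 1/3; weight (6/25)·(1/3) = 2/25 each.
If it is in chest 3 (prior 6/25): the guide opened chest 3, so this case is ruled out; weight (6/25)·0 = 0.
If it is in chest 4 (prior 4/25): the guide has 4 equally likely choices, so probability 1/4; weight (4/25)·(1/4) = 1/25.
The weights sum to 6/25.
So P(the ruby in chest 5 | the guide opened chest 3) = (2/25) / (6/25) = 1/3.

1/3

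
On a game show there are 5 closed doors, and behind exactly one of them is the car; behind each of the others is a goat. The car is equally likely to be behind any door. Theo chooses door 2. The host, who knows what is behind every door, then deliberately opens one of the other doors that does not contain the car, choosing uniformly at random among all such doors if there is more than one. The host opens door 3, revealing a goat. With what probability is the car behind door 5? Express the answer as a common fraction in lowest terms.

4/15

Apply Bayes' rule, conditioning on where the car actually is.
If it is behind any of doors 1, 4, and 5 (prior 1/5 each): the host has 3 equally likely choices, so probability 1/3; weight (1/5)·(1/3) = 1/15 each.
If it is behind door 2 (prior 1/5): the host has 4 equally likely choices, so probability 1/4; weight (1/5)·(1/4) = 1/20.
If it is behind door 3 (prior 1/5): the host opened door 3, so this case is ruled out; weight (1/5)·0 = 0.
The weights sum to 1/4.
So P(the car behind door 5 | the host opened door 3) = (1/15) / (1/4) = 4/15.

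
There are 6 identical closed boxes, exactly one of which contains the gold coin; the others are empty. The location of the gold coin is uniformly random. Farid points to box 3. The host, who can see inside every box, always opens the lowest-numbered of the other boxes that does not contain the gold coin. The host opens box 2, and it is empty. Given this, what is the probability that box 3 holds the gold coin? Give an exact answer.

0

Apply Bayes' rule, conditioning on where the gold coin actually is.
If it is in box 1 (prior 1/6): box 2 is the lowest-numbered option available, probability 1; weight (1/6)·1 = 1/6.
If it is in box 2 (prior 1/6): the host opened box 2, so this case is ruled out; weight (1/6)·0 = 0.
If it is in any of boxes 3, 4, 5, and 6 (prior 1/6 each): the host would have opened box 1 instead, probability 0; weight (1/6)·0 = 0 each.
The weights sum to 1/6.
So P(the gold coin in box 3 | the host opened box 2) = 0 / (1/6) = 0.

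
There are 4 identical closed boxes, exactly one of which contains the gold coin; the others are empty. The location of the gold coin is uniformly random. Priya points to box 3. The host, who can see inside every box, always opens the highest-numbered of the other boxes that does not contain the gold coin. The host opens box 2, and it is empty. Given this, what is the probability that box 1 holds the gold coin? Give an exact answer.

0

Condition on the true location of the gold coin.
If it is in either of boxes 1 and 3 (prior 1/4 each): the host would have opened box 4 instead, probability 0; weight (1/4)·0 = 0 each.
If it is in box 2 (prior 1/4): the host opened box 2, so this case is ruled out; weight (1/4)·0 = 0.
If it is in box 4 (prior 1/4): box 2 is the highest-numbered option available, probability 1; weight (1/4)·1 = 1/4.
The weights sum to 1/4.
So P(the gold coin in box 1 | the host opened box 2) = 0 / (1/4) = 0.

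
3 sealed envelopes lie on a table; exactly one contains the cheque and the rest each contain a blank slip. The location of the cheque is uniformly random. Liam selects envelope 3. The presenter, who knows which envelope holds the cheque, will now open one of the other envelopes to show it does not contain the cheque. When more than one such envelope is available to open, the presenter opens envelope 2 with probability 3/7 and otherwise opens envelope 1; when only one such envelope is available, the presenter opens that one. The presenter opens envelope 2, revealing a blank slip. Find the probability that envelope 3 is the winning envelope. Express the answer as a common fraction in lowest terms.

3/10

Consider each possible location of the cheque in turn.
If it is in envelope 1 (prior 1/3): only envelope 2 is available, probability 1; weight (1/3)·1 = 1/3.
If it is in envelope 2 (prior 1/3): the presenter opened envelope 2, so this case is ruled out; weight (1/3)·0 = 0.
If it is in envelope 3 (prior 1/3): envelope 2 is available, opened with probability 3/7; weight (1/3)·(3/7) = 1/7.
The weights sum to 10/21.
So P(the cheque in envelope 3 | the presenter opened envelope 2) = (1/7) / (10/21) = 3/10.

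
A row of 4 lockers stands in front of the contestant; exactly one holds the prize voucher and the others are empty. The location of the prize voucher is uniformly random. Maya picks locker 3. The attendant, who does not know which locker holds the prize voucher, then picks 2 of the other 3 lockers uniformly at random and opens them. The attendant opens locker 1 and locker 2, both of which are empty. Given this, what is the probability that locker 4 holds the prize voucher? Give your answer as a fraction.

Condition on the true location of the prize voucher.
If it is in either of lockers 1 and 2 (prior 1/4 each): that locker was opened and seen not to hold the prize — ruled out; weight (1/4)·0 = 0 each.
If it is in either of lockers 3 and 4 (prior 1/4 each): the attendant picks exactly this set with probability 1/3 regardless, and none is the prize; weight (1/4)·(1/3) = 1/12 each.
The weights sum to 1/6.
So P(the prize voucher in locker 4 | the attendant opened locker 1 and locker 2) = (1/12) / (1/6) = 1/2.

1/2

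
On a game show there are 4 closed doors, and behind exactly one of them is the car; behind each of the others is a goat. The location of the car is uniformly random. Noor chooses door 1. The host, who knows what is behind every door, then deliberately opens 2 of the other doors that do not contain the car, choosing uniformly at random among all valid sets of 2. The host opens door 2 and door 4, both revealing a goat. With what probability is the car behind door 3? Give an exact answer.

Condition on the true location of the car.
If it is behind door 1 (prior 1/4): the host has 3 equally likely choices, so probability 1/3; weight (1/4)·(1/3) = 1/12.
If it is behind either of doors 2 and 4 (prior 1/4 each): that door was opened and seen not to hold the prize — ruled out; weight (1/4)·0 = 0 each.
If it is behind door 3 (prior 1/4): the host has no choice, probability 1; weight (1/4)·1 = 1/4.
The weights sum to 1/3.
So P(the car behind door 3 | the host opened door 2 and door 4) = (1/4) / (1/3) = 3/4.

3/4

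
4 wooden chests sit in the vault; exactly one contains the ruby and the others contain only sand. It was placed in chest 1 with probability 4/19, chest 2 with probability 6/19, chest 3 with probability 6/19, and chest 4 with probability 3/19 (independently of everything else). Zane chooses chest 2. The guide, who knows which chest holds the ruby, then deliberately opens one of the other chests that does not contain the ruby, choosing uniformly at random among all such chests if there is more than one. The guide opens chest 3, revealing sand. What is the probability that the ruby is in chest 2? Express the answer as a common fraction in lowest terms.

4/11

Consider each possible location of the ruby in turn.
If it is in chest 1 (prior 4/19): the guide has 2 equally likely choices, so probability 1/2; weight (4/19)·(1/2) = 2/19.
If it is in chest 2 (prior 6/19): the guide has 3 equally likely choices, so probability 1/3; weight (6/19)·(1/3) = 2/19.
If it is in chest 3 (prior 6/19): the guide opened chest 3, so this case is ruled out; weight (6/19)·0 = 0.
If it is in chest 4 (prior 3/19): the guide has 2 equally likely choices, so probability 1/2; weight (3/19)·(1/2) = 3/38.
The weights sum to 11/38.
So P(the ruby in chest 2 | the guide opened chest 3) = (2/19) / (11/38) = 4/11.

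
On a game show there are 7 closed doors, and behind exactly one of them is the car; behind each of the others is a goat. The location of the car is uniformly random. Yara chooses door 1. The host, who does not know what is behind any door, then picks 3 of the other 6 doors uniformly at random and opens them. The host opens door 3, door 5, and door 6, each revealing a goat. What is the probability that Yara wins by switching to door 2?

1/4

Consider each possible location of the car in turn.
If it is behind any of doors 1, 2, 4, and 7 (prior 1/7 each): the host picks exactly this set with probability 1/20 regardless, and none is the prize; weight (1/7)·(1/20) = 1/140 each.
If it is behind any of doors 3, 5, and 6 (prior 1/7 each): that door was opened and seen not to hold the prize — ruled out; weight (1/7)·0 = 0 each.
The weights sum to 1/35.
So P(the car behind door 2 | the host opened door 3, door 5, and door 6) = (1/140) / (1/35) = 1/4.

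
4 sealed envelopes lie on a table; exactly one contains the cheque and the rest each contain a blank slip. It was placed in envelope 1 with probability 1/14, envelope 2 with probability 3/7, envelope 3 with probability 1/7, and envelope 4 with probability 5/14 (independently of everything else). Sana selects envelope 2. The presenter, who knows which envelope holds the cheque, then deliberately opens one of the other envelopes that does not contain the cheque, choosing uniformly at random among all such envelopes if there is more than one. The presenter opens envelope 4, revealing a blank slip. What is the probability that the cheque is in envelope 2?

Apply Bayes' rule, conditioning on where the cheque actually is.
If it is in envelope 1 (prior 1/14): the presenter has 2 equally likely choices, so probability 1/2; weight (1/14)·(1/2) = 1/28.
If it is in envelope 2 (prior 3/7): the presenter has 3 equally likely choices, so probability 1/3; weight (3/7)·(1/3) = 1/7.
If it is in envelope 3 (prior 1/7): the presenter has 2 equally likely choices, so probability 1/2; weight (1/7)·(1/2) = 1/14.
If it is in envelope 4 (prior 5/14): the presenter opened envelope 4, so this case is ruled out; weight (5/14)·0 = 0.
The weights sum to 1/4.
So P(the cheque in envelope 2 | the presenter opened envelope 4) = (1/7) / (1/4) = 4/7.

4/7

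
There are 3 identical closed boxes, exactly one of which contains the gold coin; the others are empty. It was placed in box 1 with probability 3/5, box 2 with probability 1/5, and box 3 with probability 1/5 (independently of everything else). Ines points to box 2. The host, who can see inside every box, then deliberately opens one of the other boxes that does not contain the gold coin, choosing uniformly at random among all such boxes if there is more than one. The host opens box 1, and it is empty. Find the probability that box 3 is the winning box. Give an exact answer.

2/3

Condition on the true location of the gold coin.
If it is in box 1 (prior 3/5): the host opened box 1, so this case is ruled out; weight (3/5)·0 = 0.
If it is in box 2 (prior 1/5): the host has 2 equally likely choices, so probability 1/2; weight (1/5)·(1/2) = 1/10.
If it is in box 3 (prior 1/5): the host has no choice, probability 1; weight (1/5)·1 = 1/5.
The weights sum to 3/10.
So P(the gold coin in box 3 | the host opened box 1) = (1/5) / (3/10) = 2/3.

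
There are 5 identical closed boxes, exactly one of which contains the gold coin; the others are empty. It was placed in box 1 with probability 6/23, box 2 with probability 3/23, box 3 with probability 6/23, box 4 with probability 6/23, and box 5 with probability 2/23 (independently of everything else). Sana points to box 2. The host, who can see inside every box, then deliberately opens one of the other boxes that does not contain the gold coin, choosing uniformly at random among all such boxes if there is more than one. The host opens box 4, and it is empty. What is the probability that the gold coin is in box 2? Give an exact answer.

9/65

Condition on the true location of the gold coin.
If it is in either of boxes 1 and 3 (prior 6/23 each): the host has 3 equally likely choices, so probability 1/3; weight (6/23)·(1/3) = 2/23 each.
If it is in box 2 (prior 3/23): the host has 4 equally likely choices, so probability 1/4; weight (3/23)·(1/4) = 3/92.
If it is in box 4 (prior 6/23): the host opened box 4, so this case is ruled out; weight (6/23)·0 = 0.
If it is in box 5 (prior 2/23): the host has 3 equally likely choices, so probability 1/3; weight (2/23)·(1/3) = 2/69.
The weights sum to 65/276.
So P(the gold coin in box 2 | the host opened box 4) = (3/92) / (65/276) = 9/65.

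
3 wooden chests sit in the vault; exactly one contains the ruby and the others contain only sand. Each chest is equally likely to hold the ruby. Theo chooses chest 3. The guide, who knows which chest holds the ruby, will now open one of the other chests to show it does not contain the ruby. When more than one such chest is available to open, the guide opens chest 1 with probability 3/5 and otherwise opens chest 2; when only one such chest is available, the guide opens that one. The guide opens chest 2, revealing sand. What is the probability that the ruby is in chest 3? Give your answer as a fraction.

2/7

Apply Bayes' rule, conditioning on where the ruby actually is.
If it is in chest 1 (prior 1/3): only chest 2 is available, probability 1; weight (1/3)·1 = 1/3.
If it is in chest 2 (prior 1/3): the guide opened chest 2, so this case is ruled out; weight (1/3)·0 = 0.
If it is in chest 3 (prior 1/3): chest 1 is available but not opened, probability 2/5; weight (1/3)·(2/5) = 2/15.
The weights sum to 7/15.
So P(the ruby in chest 3 | the guide opened chest 2) = (2/15) / (7/15) = 2/7.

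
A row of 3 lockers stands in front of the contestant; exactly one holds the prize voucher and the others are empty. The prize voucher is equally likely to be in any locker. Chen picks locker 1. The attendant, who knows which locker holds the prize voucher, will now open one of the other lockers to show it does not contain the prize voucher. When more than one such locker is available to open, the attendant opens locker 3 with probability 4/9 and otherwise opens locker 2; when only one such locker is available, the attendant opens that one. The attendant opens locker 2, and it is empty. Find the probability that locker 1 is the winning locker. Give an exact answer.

Condition on the true location of the prize voucher.
If it is in locker 1 (prior 1/3): locker 3 is available but not opened, probability 5/9; weight (1/3)·(5/9) = 5/27.
If it is in locker 2 (prior 1/3): the attendant opened locker 2, so this case is ruled out; weight (1/3)·0 = 0.
If it is in locker 3 (prior 1/3): only locker 2 is available, probability 1; weight (1/3)·1 = 1/3.
The weights sum to 14/27.
So P(the prize voucher in locker 1 | the attendant opened locker 2) = (5/27) / (14/27) = 5/14.

5/14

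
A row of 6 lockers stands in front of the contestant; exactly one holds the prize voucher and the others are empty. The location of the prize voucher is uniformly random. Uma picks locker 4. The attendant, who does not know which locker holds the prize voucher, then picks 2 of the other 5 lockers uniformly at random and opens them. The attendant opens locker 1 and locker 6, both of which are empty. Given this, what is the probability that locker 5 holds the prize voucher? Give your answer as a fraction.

1/4

Condition on the true location of the prize voucher.
If it is in either of lockers 1 and 6 (prior 1/6 each): that locker was opened and seen not to hold the prize — ruled out; weight (1/6)·0 = 0 each.
If it is in any of lockers 2, 3, 4, and 5 (prior 1/6 each): the attendant picks exactly this set with probability 1/10 regardless, and none is the prize; weight (1/6)·(1/10) = 1/60 each.
The weights sum to 1/15.
So P(the prize voucher in locker 5 | the attendant opened locker 1 and locker 6) = (1/60) / (1/15) = 1/4.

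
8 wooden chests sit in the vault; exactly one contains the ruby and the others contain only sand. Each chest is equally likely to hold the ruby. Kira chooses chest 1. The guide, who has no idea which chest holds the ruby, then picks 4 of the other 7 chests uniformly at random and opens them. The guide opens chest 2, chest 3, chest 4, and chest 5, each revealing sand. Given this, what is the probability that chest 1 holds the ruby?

Because the guide chose which chests to open without knowing where the ruby is, the choice is independent of the prize location. Learning that none of the 4 opened chests holds the ruby simply rules out those 4 locations and leaves the remaining 4 chests still equally likely by symmetry.
So P(the ruby in chest 1) = 1/4.

1/4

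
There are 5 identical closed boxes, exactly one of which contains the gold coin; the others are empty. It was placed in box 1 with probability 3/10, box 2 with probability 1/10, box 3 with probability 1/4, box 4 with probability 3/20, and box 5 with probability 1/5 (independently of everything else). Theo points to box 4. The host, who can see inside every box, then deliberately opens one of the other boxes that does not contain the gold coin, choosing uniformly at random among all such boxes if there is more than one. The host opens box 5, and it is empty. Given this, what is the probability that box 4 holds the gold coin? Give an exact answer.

Condition on the true location of the gold coin.
If it is in box 1 (prior 3/10): the host has 3 equally likely choices, so probability 1/3; weight (3/10)·(1/3) = 1/10.
If it is in box 2 (prior 1/10): the host has 3 equally likely choices, so probability 1/3; weight (1/10)·(1/3) = 1/30.
If it is in box 3 (prior 1/4): the host has 3 equally likely choices, so probability 1/3; weight (1/4)·(1/3) = 1/12.
If it is in box 4 (prior 3/20): the host has 4 equally likely choices, so probability 1/4; weight (3/20)·(1/4) = 3/80.
If it is in box 5 (prior 1/5): the host opened box 5, so this case is ruled out; weight (1/5)·0 = 0.
The weights sum to 61/240.
So P(the gold coin in box 4 | the host opened box 5) = (3/80) / (61/240) = 9/61.

9/61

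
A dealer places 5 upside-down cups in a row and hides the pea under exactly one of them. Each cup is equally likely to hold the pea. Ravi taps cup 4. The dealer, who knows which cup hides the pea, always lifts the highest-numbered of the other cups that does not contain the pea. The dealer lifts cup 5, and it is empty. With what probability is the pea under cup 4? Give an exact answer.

Consider each possible location of the pea in turn.
If it is under any of cups 1, 2, 3, and 4 (prior 1/5 each): cup 5 is the highest-numbered option available, probability 1; weight (1/5)·1 = 1/5 each.
If it is under cup 5 (prior 1/5): the dealer opened cup 5, so this case is ruled out; weight (1/5)·0 = 0.
The weights sum to 4/5.
So P(the pea under cup 4 | the dealer opened cup 5) = (1/5) / (4/5) = 1/4.

1/4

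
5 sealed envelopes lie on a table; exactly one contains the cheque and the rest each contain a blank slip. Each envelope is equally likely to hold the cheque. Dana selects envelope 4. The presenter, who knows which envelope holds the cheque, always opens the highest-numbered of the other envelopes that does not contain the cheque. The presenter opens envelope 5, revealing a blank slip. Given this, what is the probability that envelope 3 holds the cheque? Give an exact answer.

Consider each possible location of the cheque in turn.
If it is in any of envelopes 1, 2, 3, and 4 (prior 1/5 each): envelope 5 is the highest-numbered option available, probability 1; weight (1/5)·1 = 1/5 each.
If it is in envelope 5 (prior 1/5): the presenter opened envelope 5, so this case is ruled out; weight (1/5)·0 = 0.
The weights sum to 4/5.
So P(the cheque in envelope 3 | the presenter opened envelope 5) = (1/5) / (4/5) = 1/4.

1/4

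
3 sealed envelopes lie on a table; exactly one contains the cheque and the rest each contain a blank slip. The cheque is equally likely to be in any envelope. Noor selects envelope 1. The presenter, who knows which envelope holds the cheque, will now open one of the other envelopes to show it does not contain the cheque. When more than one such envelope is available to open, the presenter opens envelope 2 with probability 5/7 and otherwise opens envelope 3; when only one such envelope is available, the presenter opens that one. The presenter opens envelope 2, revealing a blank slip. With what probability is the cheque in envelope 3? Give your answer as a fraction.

Apply Bayes' rule, conditioning on where the cheque actually is.
If it is in envelope 1 (prior 1/3): envelope 2 is available, opened with probability 5/7; weight (1/3)·(5/7) = 5/21.
If it is in envelope 2 (prior 1/3): the presenter opened envelope 2, so this case is ruled out; weight (1/3)·0 = 0.
If it is in envelope 3 (prior 1/3): only envelope 2 is available, probability 1; weight (1/3)·1 = 1/3.
The weights sum to 4/7.
So P(the cheque in envelope 3 | the presenter opened envelope 2) = (1/3) / (4/7) = 7/12.

7/12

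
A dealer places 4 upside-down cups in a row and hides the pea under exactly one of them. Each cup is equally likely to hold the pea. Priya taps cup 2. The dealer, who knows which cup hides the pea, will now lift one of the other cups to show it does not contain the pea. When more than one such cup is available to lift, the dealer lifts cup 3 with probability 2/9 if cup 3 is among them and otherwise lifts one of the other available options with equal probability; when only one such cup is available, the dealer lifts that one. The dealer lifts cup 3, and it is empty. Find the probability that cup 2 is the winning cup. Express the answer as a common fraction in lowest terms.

1/3

Condition on the true location of the pea.
If it is under any of cups 1, 2, and 4 (prior 1/4 each): cup 3 is available, opened with probability 2/9; weight (1/4)·(2/9) = 1/18 each.
If it is under cup 3 (prior 1/4): the dealer opened cup 3, so this case is ruled out; weight (1/4)·0 = 0.
The weights sum to 1/6.
So P(the pea under cup 2 | the dealer opened cup 3) = (1/18) / (1/6) = 1/3.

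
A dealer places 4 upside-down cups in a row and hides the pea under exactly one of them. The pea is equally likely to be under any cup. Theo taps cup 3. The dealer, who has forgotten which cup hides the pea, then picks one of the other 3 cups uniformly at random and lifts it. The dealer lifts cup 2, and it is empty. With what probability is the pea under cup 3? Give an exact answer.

1/3

Because the dealer chose which cup to lift without knowing where the pea is, the choice is independent of the prize location. Learning that cup 2 does not hold the pea simply rules out that one location and leaves the remaining 3 cups still equally likely by symmetry.
So P(the pea under cup 3) = 1/3.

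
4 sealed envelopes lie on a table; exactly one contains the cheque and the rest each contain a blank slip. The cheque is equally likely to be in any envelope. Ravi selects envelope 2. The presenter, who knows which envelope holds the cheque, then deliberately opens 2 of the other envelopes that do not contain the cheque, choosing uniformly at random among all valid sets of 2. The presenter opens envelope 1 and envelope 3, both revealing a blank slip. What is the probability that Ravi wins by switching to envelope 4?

Condition on the true location of the cheque.
If it is in either of envelopes 1 and 3 (prior 1/4 each): that envelope was opened and seen not to hold the prize — ruled out; weight (1/4)·0 = 0 each.
If it is in envelope 2 (prior 1/4): the presenter has 3 equally likely choices, so probability 1/3; weight (1/4)·(1/3) = 1/12.
If it is in envelope 4 (prior 1/4): the presenter has no choice, probability 1; weight (1/4)·1 = 1/4.
The weights sum to 1/3.
So P(the cheque in envelope 4 | the presenter opened envelope 1 and envelope 3) = (1/4) / (1/3) = 3/4.

3/4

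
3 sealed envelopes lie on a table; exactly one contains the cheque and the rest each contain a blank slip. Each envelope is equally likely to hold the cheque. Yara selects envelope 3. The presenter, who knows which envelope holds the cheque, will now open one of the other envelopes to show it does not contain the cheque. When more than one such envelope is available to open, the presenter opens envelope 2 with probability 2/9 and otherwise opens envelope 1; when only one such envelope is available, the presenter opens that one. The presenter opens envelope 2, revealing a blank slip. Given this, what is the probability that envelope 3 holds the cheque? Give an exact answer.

Apply Bayes' rule, conditioning on where the cheque actually is.
If it is in envelope 1 (prior 1/3): only envelope 2 is available, probability 1; weight (1/3)·1 = 1/3.
If it is in envelope 2 (prior 1/3): the presenter opened envelope 2, so this case is ruled out; weight (1/3)·0 = 0.
If it is in envelope 3 (prior 1/3): envelope 2 is available, opened with probability 2/9; weight (1/3)·(2/9) = 2/27.
The weights sum to 11/27.
So P(the cheque in envelope 3 | the presenter opened envelope 2) = (2/27) / (11/27) = 2/11.

2/11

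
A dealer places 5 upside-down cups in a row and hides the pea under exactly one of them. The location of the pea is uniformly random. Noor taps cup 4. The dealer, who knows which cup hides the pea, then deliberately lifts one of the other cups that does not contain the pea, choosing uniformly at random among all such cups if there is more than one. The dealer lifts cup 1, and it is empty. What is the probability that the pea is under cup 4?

Apply Bayes' rule, conditioning on where the pea actually is.
If it is under cup 1 (prior 1/5): the dealer opened cup 1, so this case is ruled out; weight (1/5)·0 = 0.
If it is under any of cups 2, 3, and 5 (prior 1/5 each): the dealer has 3 equally likely choices, so probability 1/3; weight (1/5)·(1/3) = 1/15 each.
If it is under cup 4 (prior 1/5): the dealer has 4 equally likely choices, so probability 1/4; weight (1/5)·(1/4) = 1/20.
The weights sum to 1/4.
So P(the pea under cup 4 | the dealer opened cup 1) = (1/20) / (1/4) = 1/5.

1/5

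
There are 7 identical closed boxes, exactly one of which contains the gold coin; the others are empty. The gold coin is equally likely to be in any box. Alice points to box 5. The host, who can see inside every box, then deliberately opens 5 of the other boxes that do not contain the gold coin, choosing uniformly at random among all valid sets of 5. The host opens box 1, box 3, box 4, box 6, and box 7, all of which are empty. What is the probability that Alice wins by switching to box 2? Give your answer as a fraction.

Consider each possible location of the gold coin in turn.
If it is in any of boxes 1, 3, 4, 6, and 7 (prior 1/7 each): that box was opened and seen not to hold the prize — ruled out; weight (1/7)·0 = 0 each.
If it is in box 2 (prior 1/7): the host has no choice, probability 1; weight (1/7)·1 = 1/7.
If it is in box 5 (prior 1/7): the host has 6 equally likely choices, so probability 1/6; weight (1/7)·(1/6) = 1/42.
The weights sum to 1/6.
So P(the gold coin in box 2 | the host opened box 1, box 3, box 4, box 6, and box 7) = (1/7) / (1/6) = 6/7.

6/7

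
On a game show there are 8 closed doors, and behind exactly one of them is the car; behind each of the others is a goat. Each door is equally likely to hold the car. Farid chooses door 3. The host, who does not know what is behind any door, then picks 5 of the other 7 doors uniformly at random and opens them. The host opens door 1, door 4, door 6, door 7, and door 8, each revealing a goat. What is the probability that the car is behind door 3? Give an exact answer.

Apply Bayes' rule, conditioning on where the car actually is.
If it is behind any of doors 1, 4, 6, 7, and 8 (prior 1/8 each): that door was opened and seen not to hold the prize — ruled out; weight (1/8)·0 = 0 each.
If it is behind any of doors 2, 3, and 5 (prior 1/8 each): the host picks exactly this set with probability 1/21 regardless, and none is the prize; weight (1/8)·(1/21) = 1/168 each.
The weights sum to 1/56.
So P(the car behind door 3 | the host opened door 1, door 4, door 6, door 7, and door 8) = (1/168) / (1/56) = 1/3.

1/3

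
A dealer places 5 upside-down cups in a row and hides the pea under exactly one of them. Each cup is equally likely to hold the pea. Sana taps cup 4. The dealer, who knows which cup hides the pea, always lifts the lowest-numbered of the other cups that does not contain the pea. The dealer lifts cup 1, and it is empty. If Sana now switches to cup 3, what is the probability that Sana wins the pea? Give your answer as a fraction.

1/4

Condition on the true location of the pea.
If it is under cup 1 (prior 1/5): the dealer opened cup 1, so this case is ruled out; weight (1/5)·0 = 0.
If it is under any of cups 2, 3, 4, and 5 (prior 1/5 each): cup 1 is the lowest-numbered option available, probability 1; weight (1/5)·1 = 1/5 each.
The weights sum to 4/5.
So P(the pea under cup 3 | the dealer opened cup 1) = (1/5) / (4/5) = 1/4.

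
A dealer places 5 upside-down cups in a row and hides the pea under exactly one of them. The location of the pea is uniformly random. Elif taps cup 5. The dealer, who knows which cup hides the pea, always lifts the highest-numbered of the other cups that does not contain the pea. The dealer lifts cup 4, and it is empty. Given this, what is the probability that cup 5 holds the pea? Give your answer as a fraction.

Condition on the true location of the pea.
If it is under any of cups 1, 2, 3, and 5 (prior 1/5 each): cup 4 is the highest-numbered option available, probability 1; weight (1/5)·1 = 1/5 each.
If it is under cup 4 (prior 1/5): the dealer opened cup 4, so this case is ruled out; weight (1/5)·0 = 0.
The weights sum to 4/5.
So P(the pea under cup 5 | the dealer opened cup 4) = (1/5) / (4/5) = 1/4.

1/4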